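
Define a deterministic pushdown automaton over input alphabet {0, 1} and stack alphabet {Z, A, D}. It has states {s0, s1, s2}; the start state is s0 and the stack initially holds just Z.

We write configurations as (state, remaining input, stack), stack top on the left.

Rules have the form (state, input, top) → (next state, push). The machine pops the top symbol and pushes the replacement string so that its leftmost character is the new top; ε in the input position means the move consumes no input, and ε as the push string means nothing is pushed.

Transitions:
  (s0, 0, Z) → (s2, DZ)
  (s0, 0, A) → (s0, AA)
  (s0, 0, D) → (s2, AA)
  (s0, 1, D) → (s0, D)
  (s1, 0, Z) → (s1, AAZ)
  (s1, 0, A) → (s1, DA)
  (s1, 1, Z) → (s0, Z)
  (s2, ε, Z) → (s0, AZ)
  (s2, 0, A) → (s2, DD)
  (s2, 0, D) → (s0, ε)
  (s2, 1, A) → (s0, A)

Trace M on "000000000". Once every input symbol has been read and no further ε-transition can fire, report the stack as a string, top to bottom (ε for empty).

DZ

(s0, 000000000, Z)
  read 0, top Z: go to s2, push DZ → (s2, 00000000, DZ)
  read 0, top D: go to s0, push ε → (s0, 0000000, Z)
  read 0, top Z: go to s2, push DZ → (s2, 000000, DZ)
  read 0, top D: go to s0, push ε → (s0, 00000, Z)
  read 0, top Z: go to s2, push DZ → (s2, 0000, DZ)
  read 0, top D: go to s0, push ε → (s0, 000, Z)
  read 0, top Z: go to s2, push DZ → (s2, 00, DZ)
  read 0, top D: go to s0, push ε → (s0, 0, Z)
  read 0, top Z: go to s2, push DZ → (s2, ε, DZ)
All input consumed in state s2 with stack DZ.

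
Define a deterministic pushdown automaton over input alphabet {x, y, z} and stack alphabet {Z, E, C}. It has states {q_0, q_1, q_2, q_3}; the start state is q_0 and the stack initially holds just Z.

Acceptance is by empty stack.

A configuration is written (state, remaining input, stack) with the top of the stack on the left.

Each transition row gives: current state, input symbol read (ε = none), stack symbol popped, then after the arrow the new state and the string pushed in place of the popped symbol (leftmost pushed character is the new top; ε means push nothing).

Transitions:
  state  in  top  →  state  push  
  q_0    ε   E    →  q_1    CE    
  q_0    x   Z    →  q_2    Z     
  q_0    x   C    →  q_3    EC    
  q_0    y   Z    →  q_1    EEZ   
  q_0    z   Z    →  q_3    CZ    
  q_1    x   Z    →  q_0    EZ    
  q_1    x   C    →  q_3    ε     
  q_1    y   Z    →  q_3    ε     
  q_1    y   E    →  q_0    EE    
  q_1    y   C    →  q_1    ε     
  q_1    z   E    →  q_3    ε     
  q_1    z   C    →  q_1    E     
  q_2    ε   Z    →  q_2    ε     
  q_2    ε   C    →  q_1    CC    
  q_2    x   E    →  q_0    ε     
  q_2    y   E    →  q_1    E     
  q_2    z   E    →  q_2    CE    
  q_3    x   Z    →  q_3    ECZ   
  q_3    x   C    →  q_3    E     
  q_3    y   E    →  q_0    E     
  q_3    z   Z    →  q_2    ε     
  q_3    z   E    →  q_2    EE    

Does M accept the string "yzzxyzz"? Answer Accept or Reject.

Accept

(q_0, yzzxyzz, Z) ⊢ (q_1, zzxyzz, EEZ) ⊢ (q_3, zxyzz, EZ) ⊢ (q_2, xyzz, EEZ) ⊢ (q_0, yzz, EZ) ⊢ (q_1, yzz, CEZ) ⊢ (q_1, zz, EZ) ⊢ (q_3, z, Z) ⊢ (q_2, ε, ε)
All input consumed and the stack is empty.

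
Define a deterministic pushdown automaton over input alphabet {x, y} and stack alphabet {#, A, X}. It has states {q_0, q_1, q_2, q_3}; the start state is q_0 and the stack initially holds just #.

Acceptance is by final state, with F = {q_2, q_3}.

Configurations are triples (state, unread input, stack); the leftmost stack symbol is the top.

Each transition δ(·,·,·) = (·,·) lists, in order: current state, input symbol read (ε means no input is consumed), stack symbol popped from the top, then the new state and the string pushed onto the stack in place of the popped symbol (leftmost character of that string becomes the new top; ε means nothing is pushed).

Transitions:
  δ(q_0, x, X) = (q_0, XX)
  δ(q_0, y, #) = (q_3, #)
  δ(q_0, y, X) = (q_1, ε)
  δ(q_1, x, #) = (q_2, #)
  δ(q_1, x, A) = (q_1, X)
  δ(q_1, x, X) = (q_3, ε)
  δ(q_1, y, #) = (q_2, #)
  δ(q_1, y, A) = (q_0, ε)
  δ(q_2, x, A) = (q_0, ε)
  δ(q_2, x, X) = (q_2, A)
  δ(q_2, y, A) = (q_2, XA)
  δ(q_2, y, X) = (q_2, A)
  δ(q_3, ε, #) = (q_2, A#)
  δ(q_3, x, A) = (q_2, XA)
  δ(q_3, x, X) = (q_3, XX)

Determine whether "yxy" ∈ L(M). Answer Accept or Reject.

(q_0, yxy, #)
  read y, top #: go to q_3, push # → (q_3, xy, #)
  ε-move, top #: go to q_2, push A# → (q_2, xy, A#)
  read x, top A: go to q_0, push ε → (q_0, y, #)
  read y, top #: go to q_3, push # → (q_3, ε, #)
All input consumed; state q_3 ∈ F.

Accept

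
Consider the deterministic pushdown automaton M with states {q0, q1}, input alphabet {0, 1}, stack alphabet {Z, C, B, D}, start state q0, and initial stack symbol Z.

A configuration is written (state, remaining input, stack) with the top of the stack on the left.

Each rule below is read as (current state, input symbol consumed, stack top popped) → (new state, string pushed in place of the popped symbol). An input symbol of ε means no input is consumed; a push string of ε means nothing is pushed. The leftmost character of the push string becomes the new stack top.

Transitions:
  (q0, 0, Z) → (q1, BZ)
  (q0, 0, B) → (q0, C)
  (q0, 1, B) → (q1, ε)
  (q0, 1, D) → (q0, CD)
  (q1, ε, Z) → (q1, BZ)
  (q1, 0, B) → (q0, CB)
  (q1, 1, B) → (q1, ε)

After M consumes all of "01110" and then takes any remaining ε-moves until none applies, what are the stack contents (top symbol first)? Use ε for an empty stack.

CBZ

(q0, 01110, Z)
  read 0, top Z: go to q1, push BZ → (q1, 1110, BZ)
  read 1, top B: go to q1, push ε → (q1, 110, Z)
  ε-move, top Z: go to q1, push BZ → (q1, 110, BZ)
  read 1, top B: go to q1, push ε → (q1, 10, Z)
  ε-move, top Z: go to q1, push BZ → (q1, 10, BZ)
  read 1, top B: go to q1, push ε → (q1, 0, Z)
  ε-move, top Z: go to q1, push BZ → (q1, 0, BZ)
  read 0, top B: go to q0, push CB → (q0, ε, CBZ)
All input consumed in state q0 with stack CBZ.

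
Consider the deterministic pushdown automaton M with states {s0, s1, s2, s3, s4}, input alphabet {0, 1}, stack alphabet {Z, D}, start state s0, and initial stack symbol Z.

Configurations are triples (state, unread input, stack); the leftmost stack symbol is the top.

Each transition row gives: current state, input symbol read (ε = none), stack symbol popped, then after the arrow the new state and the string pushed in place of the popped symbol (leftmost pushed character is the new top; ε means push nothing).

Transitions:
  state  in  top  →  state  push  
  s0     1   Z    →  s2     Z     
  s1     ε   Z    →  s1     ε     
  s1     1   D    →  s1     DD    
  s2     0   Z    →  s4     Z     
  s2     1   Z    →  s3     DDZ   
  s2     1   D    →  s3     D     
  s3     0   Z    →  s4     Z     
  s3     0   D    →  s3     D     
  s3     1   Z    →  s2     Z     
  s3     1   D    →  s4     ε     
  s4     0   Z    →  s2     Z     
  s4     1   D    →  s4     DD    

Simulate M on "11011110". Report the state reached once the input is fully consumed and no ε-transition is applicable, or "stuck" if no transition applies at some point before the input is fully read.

(s0, 11011110, Z)
  read 1, top Z: go to s2, push Z → (s2, 1011110, Z)
  read 1, top Z: go to s3, push DDZ → (s3, 011110, DDZ)
  read 0, top D: go to s3, push D → (s3, 11110, DDZ)
  read 1, top D: go to s4, push ε → (s4, 1110, DZ)
  read 1, top D: go to s4, push DD → (s4, 110, DDZ)
  read 1, top D: go to s4, push DD → (s4, 10, DDDZ)
  read 1, top D: go to s4, push DD → (s4, 0, DDDDZ)
No transition for (s4, 0, top D); M blocks with input 0 remaining.

stuck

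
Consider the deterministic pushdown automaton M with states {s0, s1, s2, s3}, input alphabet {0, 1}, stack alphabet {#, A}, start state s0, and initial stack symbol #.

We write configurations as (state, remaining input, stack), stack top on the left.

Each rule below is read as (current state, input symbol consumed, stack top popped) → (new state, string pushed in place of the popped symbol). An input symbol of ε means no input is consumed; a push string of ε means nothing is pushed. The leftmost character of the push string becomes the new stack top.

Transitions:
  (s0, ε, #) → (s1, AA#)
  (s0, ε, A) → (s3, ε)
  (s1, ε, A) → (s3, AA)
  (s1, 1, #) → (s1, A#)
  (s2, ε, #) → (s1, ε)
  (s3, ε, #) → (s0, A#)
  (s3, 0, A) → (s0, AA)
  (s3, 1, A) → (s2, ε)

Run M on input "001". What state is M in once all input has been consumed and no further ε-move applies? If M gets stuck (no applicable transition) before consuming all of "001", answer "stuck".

(s0, 001, #)
  ε-move, top #: go to s1, push AA# → (s1, 001, AA#)
  ε-move, top A: go to s3, push AA → (s3, 001, AAA#)
  read 0, top A: go to s0, push AA → (s0, 01, AAAA#)
  ε-move, top A: go to s3, push ε → (s3, 01, AAA#)
  read 0, top A: go to s0, push AA → (s0, 1, AAAA#)
  ε-move, top A: go to s3, push ε → (s3, 1, AAA#)
  read 1, top A: go to s2, push ε → (s2, ε, AA#)
All input consumed; M is in state s2.

s2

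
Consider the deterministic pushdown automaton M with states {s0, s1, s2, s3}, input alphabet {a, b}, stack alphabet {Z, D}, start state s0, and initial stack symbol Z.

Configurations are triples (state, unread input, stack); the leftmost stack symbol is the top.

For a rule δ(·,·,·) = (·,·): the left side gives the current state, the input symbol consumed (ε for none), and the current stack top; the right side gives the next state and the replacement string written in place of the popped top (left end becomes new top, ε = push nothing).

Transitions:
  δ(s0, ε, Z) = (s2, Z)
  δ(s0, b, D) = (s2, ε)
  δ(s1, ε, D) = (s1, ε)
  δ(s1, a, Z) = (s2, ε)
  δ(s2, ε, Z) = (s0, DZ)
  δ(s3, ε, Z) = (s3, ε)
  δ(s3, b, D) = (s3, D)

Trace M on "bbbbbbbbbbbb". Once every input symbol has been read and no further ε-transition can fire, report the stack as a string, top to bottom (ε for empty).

DZ

(s0, bbbbbbbbbbbb, Z)
  ε-move, top Z: go to s2, push Z → (s2, bbbbbbbbbbbb, Z)
  ε-move, top Z: go to s0, push DZ → (s0, bbbbbbbbbbbb, DZ)
  read b, top D: go to s2, push ε → (s2, bbbbbbbbbbb, Z)
  ε-move, top Z: go to s0, push DZ → (s0, bbbbbbbbbbb, DZ)
  read b, top D: go to s2, push ε → (s2, bbbbbbbbbb, Z)
  ε-move, top Z: go to s0, push DZ → (s0, bbbbbbbbbb, DZ)
  read b, top D: go to s2, push ε → (s2, bbbbbbbbb, Z)
  ε-move, top Z: go to s0, push DZ → (s0, bbbbbbbbb, DZ)
  read b, top D: go to s2, push ε → (s2, bbbbbbbb, Z)
  ε-move, top Z: go to s0, push DZ → (s0, bbbbbbbb, DZ)
  read b, top D: go to s2, push ε → (s2, bbbbbbb, Z)
  ε-move, top Z: go to s0, push DZ → (s0, bbbbbbb, DZ)
  read b, top D: go to s2, push ε → (s2, bbbbbb, Z)
  ε-move, top Z: go to s0, push DZ → (s0, bbbbbb, DZ)
  read b, top D: go to s2, push ε → (s2, bbbbb, Z)
  ε-move, top Z: go to s0, push DZ → (s0, bbbbb, DZ)
  read b, top D: go to s2, push ε → (s2, bbbb, Z)
  ε-move, top Z: go to s0, push DZ → (s0, bbbb, DZ)
  read b, top D: go to s2, push ε → (s2, bbb, Z)
  ε-move, top Z: go to s0, push DZ → (s0, bbb, DZ)
  read b, top D: go to s2, push ε → (s2, bb, Z)
  ε-move, top Z: go to s0, push DZ → (s0, bb, DZ)
  read b, top D: go to s2, push ε → (s2, b, Z)
  ε-move, top Z: go to s0, push DZ → (s0, b, DZ)
  read b, top D: go to s2, push ε → (s2, ε, Z)
  ε-move, top Z: go to s0, push DZ → (s0, ε, DZ)
All input consumed in state s0 with stack DZ.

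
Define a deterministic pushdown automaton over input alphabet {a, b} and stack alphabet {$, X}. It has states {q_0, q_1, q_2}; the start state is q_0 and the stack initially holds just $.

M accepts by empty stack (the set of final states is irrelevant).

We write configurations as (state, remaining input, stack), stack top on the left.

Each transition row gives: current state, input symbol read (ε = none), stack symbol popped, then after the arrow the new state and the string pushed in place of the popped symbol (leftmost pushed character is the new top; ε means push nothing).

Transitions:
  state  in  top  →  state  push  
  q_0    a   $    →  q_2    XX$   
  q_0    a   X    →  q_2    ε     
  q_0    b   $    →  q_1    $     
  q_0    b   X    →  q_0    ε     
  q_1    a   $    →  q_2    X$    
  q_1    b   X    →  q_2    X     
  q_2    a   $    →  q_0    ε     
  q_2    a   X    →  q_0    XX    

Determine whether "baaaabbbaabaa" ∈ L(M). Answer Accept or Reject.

Accept

(q_0, baaaabbbaabaa, $)
  read b, top $: go to q_1, push $ → (q_1, aaaabbbaabaa, $)
  read a, top $: go to q_2, push X$ → (q_2, aaabbbaabaa, X$)
  read a, top X: go to q_0, push XX → (q_0, aabbbaabaa, XX$)
  read a, top X: go to q_2, push ε → (q_2, abbbaabaa, X$)
  read a, top X: go to q_0, push XX → (q_0, bbbaabaa, XX$)
  read b, top X: go to q_0, push ε → (q_0, bbaabaa, X$)
  read b, top X: go to q_0, push ε → (q_0, baabaa, $)
  read b, top $: go to q_1, push $ → (q_1, aabaa, $)
  read a, top $: go to q_2, push X$ → (q_2, abaa, X$)
  read a, top X: go to q_0, push XX → (q_0, baa, XX$)
  read b, top X: go to q_0, push ε → (q_0, aa, X$)
  read a, top X: go to q_2, push ε → (q_2, a, $)
  read a, top $: go to q_0, push ε → (q_0, ε, ε)
All input consumed and the stack is empty.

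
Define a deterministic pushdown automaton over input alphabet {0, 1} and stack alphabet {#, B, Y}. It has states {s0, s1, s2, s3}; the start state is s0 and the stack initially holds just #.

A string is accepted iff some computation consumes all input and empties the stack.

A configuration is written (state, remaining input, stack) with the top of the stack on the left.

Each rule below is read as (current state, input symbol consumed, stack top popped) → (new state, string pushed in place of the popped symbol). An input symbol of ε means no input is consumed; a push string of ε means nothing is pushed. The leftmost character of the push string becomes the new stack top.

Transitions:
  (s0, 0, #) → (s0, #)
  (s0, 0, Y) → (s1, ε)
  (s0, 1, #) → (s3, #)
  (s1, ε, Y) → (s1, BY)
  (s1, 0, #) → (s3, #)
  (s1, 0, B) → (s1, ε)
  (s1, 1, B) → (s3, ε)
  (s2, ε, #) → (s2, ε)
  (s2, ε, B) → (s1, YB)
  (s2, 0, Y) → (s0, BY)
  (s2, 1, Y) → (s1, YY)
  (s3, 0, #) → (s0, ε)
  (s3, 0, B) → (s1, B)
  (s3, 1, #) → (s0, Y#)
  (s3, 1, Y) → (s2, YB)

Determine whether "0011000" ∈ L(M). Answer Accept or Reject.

(s0, 0011000, #) ⊢ (s0, 011000, #) ⊢ (s0, 11000, #) ⊢ (s3, 1000, #) ⊢ (s0, 000, Y#) ⊢ (s1, 00, #) ⊢ (s3, 0, #) ⊢ (s0, ε, ε)
All input consumed and the stack is empty.

Accept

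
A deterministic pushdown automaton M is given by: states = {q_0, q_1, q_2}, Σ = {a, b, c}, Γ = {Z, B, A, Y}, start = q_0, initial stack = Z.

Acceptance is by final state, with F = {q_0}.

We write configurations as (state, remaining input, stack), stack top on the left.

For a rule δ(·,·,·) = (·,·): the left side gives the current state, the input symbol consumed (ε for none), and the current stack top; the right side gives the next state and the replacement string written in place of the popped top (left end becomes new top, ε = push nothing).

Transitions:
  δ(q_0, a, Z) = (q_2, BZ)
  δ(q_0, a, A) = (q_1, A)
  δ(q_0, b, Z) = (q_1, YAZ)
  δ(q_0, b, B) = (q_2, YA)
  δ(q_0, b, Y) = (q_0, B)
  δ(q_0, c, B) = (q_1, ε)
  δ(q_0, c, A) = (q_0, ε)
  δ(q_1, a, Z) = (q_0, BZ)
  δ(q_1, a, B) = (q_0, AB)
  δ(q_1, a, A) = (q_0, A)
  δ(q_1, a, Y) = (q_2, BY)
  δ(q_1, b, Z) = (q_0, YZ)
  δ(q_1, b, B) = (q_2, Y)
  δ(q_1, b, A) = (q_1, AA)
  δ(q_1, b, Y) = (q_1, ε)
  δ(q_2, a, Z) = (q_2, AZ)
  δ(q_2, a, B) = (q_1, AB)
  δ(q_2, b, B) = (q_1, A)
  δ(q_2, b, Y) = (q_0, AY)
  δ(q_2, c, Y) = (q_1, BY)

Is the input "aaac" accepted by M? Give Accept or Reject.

Accept

(q_0, aaac, Z) ⊢ (q_2, aac, BZ) ⊢ (q_1, ac, ABZ) ⊢ (q_0, c, ABZ) ⊢ (q_0, ε, BZ)
All input consumed; state q_0 ∈ F.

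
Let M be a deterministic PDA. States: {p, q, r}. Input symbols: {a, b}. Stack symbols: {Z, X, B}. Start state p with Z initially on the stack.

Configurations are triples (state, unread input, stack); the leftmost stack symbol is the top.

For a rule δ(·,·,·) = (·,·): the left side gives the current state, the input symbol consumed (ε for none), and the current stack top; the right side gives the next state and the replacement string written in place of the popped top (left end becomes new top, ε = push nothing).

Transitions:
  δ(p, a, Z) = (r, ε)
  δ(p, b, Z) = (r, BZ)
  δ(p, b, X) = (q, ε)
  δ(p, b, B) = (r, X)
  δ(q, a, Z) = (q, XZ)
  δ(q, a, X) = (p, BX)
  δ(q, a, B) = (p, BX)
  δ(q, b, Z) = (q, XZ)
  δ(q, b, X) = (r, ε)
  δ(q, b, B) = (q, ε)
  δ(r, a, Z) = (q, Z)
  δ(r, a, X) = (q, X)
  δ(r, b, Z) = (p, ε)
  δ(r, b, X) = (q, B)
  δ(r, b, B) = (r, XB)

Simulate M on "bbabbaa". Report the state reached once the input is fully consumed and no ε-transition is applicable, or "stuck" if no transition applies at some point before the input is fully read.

(p, bbabbaa, Z)
  read b, top Z: go to r, push BZ → (r, babbaa, BZ)
  read b, top B: go to r, push XB → (r, abbaa, XBZ)
  read a, top X: go to q, push X → (q, bbaa, XBZ)
  read b, top X: go to r, push ε → (r, baa, BZ)
  read b, top B: go to r, push XB → (r, aa, XBZ)
  read a, top X: go to q, push X → (q, a, XBZ)
  read a, top X: go to p, push BX → (p, ε, BXBZ)
All input consumed; M is in state p.

p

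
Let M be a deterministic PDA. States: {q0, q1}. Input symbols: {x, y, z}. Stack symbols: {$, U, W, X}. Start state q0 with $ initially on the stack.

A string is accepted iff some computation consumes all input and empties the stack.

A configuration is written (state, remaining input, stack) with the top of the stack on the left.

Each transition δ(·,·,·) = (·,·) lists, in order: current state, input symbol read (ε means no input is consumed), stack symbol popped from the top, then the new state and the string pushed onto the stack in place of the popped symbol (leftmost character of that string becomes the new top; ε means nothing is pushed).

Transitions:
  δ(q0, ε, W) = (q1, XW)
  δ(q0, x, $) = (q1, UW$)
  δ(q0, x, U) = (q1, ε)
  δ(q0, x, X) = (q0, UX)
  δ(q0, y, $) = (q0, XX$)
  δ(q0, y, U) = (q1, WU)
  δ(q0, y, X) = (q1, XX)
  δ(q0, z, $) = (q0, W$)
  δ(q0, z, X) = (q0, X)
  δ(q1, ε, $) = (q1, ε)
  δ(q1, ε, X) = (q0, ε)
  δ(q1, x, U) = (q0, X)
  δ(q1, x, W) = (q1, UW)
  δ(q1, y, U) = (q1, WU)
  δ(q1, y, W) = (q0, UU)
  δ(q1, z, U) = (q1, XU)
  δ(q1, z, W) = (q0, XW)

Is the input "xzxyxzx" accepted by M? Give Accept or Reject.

Accept

(q0, xzxyxzx, $)
  read x, top $: go to q1, push UW$ → (q1, zxyxzx, UW$)
  read z, top U: go to q1, push XU → (q1, xyxzx, XUW$)
  ε-move, top X: go to q0, push ε → (q0, xyxzx, UW$)
  read x, top U: go to q1, push ε → (q1, yxzx, W$)
  read y, top W: go to q0, push UU → (q0, xzx, UU$)
  read x, top U: go to q1, push ε → (q1, zx, U$)
  read z, top U: go to q1, push XU → (q1, x, XU$)
  ε-move, top X: go to q0, push ε → (q0, x, U$)
  read x, top U: go to q1, push ε → (q1, ε, $)
  ε-move, top $: go to q1, push ε → (q1, ε, ε)
All input consumed and the stack is empty.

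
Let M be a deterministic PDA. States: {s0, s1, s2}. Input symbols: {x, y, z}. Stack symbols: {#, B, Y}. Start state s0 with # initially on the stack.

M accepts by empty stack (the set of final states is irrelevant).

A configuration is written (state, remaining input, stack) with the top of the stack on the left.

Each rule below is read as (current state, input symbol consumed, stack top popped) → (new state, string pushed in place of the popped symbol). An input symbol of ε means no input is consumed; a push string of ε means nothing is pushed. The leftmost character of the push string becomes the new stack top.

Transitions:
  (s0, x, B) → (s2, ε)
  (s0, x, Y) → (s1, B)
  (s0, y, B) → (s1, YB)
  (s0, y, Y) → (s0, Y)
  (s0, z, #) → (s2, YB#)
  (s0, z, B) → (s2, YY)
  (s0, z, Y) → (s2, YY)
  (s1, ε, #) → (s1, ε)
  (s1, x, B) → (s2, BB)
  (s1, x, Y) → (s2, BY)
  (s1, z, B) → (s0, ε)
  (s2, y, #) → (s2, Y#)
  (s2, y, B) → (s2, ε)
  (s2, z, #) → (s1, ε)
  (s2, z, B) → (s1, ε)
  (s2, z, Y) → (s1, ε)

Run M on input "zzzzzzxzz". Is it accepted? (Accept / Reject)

Reject

(s0, zzzzzzxzz, #)
  read z, top #: go to s2, push YB# → (s2, zzzzzxzz, YB#)
  read z, top Y: go to s1, push ε → (s1, zzzzxzz, B#)
  read z, top B: go to s0, push ε → (s0, zzzxzz, #)
  read z, top #: go to s2, push YB# → (s2, zzxzz, YB#)
  read z, top Y: go to s1, push ε → (s1, zxzz, B#)
  read z, top B: go to s0, push ε → (s0, xzz, #)
No transition applies at (s0, xzz, #); input not fully consumed.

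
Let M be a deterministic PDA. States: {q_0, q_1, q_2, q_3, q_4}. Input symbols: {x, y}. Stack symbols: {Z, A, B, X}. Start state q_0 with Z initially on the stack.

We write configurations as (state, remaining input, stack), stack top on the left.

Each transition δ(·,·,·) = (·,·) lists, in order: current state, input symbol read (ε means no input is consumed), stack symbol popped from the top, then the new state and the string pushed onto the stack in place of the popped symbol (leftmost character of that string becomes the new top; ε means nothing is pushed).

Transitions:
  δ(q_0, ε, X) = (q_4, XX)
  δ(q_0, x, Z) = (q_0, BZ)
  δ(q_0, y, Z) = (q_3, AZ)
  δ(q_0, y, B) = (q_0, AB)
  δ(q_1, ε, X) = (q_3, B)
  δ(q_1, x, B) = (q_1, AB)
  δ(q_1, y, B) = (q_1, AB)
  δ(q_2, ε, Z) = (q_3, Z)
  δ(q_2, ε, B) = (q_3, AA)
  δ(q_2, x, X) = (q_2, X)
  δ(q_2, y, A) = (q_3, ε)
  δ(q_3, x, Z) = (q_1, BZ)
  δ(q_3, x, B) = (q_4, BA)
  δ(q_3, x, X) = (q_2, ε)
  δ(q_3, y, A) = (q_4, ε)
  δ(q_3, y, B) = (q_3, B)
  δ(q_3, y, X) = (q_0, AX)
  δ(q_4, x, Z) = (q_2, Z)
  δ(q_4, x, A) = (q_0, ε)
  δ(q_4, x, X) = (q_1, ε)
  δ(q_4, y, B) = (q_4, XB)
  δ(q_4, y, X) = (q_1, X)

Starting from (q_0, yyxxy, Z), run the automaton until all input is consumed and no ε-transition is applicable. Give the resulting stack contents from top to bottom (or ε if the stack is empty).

ABZ

(q_0, yyxxy, Z)
  read y, top Z: go to q_3, push AZ → (q_3, yxxy, AZ)
  read y, top A: go to q_4, push ε → (q_4, xxy, Z)
  read x, top Z: go to q_2, push Z → (q_2, xy, Z)
  ε-move, top Z: go to q_3, push Z → (q_3, xy, Z)
  read x, top Z: go to q_1, push BZ → (q_1, y, BZ)
  read y, top B: go to q_1, push AB → (q_1, ε, ABZ)
All input consumed in state q_1 with stack ABZ.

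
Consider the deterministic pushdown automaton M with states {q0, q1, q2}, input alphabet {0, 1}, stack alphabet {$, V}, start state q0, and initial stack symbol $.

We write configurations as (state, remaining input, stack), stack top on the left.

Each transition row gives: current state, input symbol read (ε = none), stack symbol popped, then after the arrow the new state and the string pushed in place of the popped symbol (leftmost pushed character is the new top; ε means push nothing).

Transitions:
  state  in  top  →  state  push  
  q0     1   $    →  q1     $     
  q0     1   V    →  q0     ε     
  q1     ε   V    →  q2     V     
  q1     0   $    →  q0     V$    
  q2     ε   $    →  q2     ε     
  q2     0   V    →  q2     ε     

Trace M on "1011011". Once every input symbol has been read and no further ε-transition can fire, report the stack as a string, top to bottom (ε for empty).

(q0, 1011011, $)
  read 1, top $: go to q1, push $ → (q1, 011011, $)
  read 0, top $: go to q0, push V$ → (q0, 11011, V$)
  read 1, top V: go to q0, push ε → (q0, 1011, $)
  read 1, top $: go to q1, push $ → (q1, 011, $)
  read 0, top $: go to q0, push V$ → (q0, 11, V$)
  read 1, top V: go to q0, push ε → (q0, 1, $)
  read 1, top $: go to q1, push $ → (q1, ε, $)
All input consumed in state q1 with stack $.

$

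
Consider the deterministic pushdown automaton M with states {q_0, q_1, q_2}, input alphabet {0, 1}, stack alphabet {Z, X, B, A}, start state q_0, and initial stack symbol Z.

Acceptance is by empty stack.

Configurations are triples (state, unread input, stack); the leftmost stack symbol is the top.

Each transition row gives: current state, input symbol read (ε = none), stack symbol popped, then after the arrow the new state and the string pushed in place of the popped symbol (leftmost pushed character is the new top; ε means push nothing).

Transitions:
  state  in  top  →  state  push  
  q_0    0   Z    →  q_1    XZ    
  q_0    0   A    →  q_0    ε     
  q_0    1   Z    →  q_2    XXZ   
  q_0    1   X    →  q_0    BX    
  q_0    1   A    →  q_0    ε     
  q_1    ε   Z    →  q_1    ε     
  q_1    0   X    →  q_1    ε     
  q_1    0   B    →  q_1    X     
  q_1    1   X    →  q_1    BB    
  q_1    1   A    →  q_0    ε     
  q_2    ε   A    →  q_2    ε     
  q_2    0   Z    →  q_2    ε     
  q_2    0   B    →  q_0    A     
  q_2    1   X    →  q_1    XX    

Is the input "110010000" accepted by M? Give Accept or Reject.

(q_0, 110010000, Z) ⊢ (q_2, 10010000, XXZ) ⊢ (q_1, 0010000, XXXZ) ⊢ (q_1, 010000, XXZ) ⊢ (q_1, 10000, XZ) ⊢ (q_1, 0000, BBZ) ⊢ (q_1, 000, XBZ) ⊢ (q_1, 00, BZ) ⊢ (q_1, 0, XZ) ⊢ (q_1, ε, Z) ⊢ (q_1, ε, ε)
All input consumed and the stack is empty.

Accept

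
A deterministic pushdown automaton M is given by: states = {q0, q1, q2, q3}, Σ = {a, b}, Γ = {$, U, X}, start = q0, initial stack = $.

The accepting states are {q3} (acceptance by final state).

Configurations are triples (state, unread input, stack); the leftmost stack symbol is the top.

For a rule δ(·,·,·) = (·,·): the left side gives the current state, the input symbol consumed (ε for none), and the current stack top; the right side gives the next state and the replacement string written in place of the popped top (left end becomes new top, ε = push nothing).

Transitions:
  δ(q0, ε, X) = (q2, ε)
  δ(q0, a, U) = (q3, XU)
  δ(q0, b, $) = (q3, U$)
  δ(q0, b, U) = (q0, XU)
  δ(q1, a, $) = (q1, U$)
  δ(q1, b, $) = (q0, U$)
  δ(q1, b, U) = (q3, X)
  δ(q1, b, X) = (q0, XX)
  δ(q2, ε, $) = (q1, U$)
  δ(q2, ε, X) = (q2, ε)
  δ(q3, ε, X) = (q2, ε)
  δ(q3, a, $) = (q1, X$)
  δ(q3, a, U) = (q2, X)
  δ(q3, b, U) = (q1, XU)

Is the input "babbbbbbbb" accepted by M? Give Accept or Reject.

(q0, babbbbbbbb, $)
  read b, top $: go to q3, push U$ → (q3, abbbbbbbb, U$)
  read a, top U: go to q2, push X → (q2, bbbbbbbb, X$)
  ε-move, top X: go to q2, push ε → (q2, bbbbbbbb, $)
  ε-move, top $: go to q1, push U$ → (q1, bbbbbbbb, U$)
  read b, top U: go to q3, push X → (q3, bbbbbbb, X$)
  ε-move, top X: go to q2, push ε → (q2, bbbbbbb, $)
  ε-move, top $: go to q1, push U$ → (q1, bbbbbbb, U$)
  read b, top U: go to q3, push X → (q3, bbbbbb, X$)
  ε-move, top X: go to q2, push ε → (q2, bbbbbb, $)
  ε-move, top $: go to q1, push U$ → (q1, bbbbbb, U$)
  read b, top U: go to q3, push X → (q3, bbbbb, X$)
  ε-move, top X: go to q2, push ε → (q2, bbbbb, $)
  ε-move, top $: go to q1, push U$ → (q1, bbbbb, U$)
  read b, top U: go to q3, push X → (q3, bbbb, X$)
  ε-move, top X: go to q2, push ε → (q2, bbbb, $)
  ε-move, top $: go to q1, push U$ → (q1, bbbb, U$)
  read b, top U: go to q3, push X → (q3, bbb, X$)
  ε-move, top X: go to q2, push ε → (q2, bbb, $)
  ε-move, top $: go to q1, push U$ → (q1, bbb, U$)
  read b, top U: go to q3, push X → (q3, bb, X$)
  ε-move, top X: go to q2, push ε → (q2, bb, $)
  ε-move, top $: go to q1, push U$ → (q1, bb, U$)
  read b, top U: go to q3, push X → (q3, b, X$)
  ε-move, top X: go to q2, push ε → (q2, b, $)
  ε-move, top $: go to q1, push U$ → (q1, b, U$)
  read b, top U: go to q3, push X → (q3, ε, X$)
All input consumed; state q3 ∈ F.

Accept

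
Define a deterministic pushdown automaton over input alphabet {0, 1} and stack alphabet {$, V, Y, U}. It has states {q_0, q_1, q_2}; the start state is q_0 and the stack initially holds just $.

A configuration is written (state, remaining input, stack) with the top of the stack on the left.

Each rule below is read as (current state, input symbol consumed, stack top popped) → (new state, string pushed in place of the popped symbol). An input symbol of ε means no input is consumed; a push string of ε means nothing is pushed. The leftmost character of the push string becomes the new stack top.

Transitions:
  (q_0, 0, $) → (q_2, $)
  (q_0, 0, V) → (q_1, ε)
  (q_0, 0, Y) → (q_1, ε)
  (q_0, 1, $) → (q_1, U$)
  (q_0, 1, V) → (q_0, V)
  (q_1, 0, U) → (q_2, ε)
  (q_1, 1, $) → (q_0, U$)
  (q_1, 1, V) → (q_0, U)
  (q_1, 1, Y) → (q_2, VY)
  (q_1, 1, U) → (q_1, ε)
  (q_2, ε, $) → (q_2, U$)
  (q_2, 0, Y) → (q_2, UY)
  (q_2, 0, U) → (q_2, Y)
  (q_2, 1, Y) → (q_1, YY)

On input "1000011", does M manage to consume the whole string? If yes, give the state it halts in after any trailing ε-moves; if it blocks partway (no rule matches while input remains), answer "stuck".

q_2

(q_0, 1000011, $)
  read 1, top $: go to q_1, push U$ → (q_1, 000011, U$)
  read 0, top U: go to q_2, push ε → (q_2, 00011, $)
  ε-move, top $: go to q_2, push U$ → (q_2, 00011, U$)
  read 0, top U: go to q_2, push Y → (q_2, 0011, Y$)
  read 0, top Y: go to q_2, push UY → (q_2, 011, UY$)
  read 0, top U: go to q_2, push Y → (q_2, 11, YY$)
  read 1, top Y: go to q_1, push YY → (q_1, 1, YYY$)
  read 1, top Y: go to q_2, push VY → (q_2, ε, VYYY$)
All input consumed; M is in state q_2.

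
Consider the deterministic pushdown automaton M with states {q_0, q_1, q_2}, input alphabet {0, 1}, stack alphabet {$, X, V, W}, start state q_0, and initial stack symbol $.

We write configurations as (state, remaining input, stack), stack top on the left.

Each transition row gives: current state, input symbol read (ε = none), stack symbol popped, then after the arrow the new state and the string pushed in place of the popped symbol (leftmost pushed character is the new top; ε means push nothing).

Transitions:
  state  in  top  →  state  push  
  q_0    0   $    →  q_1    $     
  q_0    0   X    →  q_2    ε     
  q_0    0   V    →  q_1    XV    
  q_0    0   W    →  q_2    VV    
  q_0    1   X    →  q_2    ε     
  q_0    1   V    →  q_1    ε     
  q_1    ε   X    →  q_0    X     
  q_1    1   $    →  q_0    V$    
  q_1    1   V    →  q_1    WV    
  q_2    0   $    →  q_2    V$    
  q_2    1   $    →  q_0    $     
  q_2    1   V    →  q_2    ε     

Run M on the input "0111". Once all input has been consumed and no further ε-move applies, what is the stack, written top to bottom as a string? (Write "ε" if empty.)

V$

(q_0, 0111, $) ⊢ (q_1, 111, $) ⊢ (q_0, 11, V$) ⊢ (q_1, 1, $) ⊢ (q_0, ε, V$)
All input consumed in state q_0 with stack V$.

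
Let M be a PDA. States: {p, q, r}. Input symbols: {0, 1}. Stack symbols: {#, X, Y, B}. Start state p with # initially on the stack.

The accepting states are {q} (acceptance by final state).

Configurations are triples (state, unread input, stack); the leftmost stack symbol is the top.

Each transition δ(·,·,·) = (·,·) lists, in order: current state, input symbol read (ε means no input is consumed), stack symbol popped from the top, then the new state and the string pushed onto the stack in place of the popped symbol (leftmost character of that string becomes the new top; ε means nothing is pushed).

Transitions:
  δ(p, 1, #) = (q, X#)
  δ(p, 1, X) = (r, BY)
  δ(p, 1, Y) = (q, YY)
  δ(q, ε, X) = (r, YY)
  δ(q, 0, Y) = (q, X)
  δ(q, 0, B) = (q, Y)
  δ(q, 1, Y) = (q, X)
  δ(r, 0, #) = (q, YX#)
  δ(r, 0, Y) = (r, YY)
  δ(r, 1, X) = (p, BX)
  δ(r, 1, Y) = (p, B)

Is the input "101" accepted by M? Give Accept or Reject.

Reject

No computation consumes all input and reaches a final state.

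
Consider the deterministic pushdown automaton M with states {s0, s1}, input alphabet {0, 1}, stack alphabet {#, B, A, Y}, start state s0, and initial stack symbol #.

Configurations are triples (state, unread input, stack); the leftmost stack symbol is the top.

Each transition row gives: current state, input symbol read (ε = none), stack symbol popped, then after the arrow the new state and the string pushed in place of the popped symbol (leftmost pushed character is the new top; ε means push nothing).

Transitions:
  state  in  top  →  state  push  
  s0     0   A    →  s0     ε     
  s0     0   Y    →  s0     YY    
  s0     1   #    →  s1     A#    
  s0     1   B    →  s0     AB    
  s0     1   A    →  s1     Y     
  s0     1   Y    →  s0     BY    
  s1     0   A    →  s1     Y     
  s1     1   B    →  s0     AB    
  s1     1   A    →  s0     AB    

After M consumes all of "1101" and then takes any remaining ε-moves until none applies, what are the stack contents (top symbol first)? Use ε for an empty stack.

(s0, 1101, #)
  read 1, top #: go to s1, push A# → (s1, 101, A#)
  read 1, top A: go to s0, push AB → (s0, 01, AB#)
  read 0, top A: go to s0, push ε → (s0, 1, B#)
  read 1, top B: go to s0, push AB → (s0, ε, AB#)
All input consumed in state s0 with stack AB#.

AB#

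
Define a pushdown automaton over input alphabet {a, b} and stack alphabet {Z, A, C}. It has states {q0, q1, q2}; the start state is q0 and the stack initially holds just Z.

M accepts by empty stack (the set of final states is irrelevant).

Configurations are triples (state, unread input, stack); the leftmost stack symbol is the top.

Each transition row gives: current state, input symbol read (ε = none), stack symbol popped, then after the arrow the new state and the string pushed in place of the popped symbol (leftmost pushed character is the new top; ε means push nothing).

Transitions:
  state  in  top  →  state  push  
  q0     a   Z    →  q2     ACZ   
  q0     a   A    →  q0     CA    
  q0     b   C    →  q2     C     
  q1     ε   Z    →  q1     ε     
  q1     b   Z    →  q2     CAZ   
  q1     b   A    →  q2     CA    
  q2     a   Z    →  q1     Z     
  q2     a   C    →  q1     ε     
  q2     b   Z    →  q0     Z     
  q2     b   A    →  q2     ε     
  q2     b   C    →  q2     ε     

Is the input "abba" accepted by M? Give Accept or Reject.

One accepting computation: (q0, abba, Z) ⊢ (q2, bba, ACZ) ⊢ (q2, ba, CZ) ⊢ (q2, a, Z) ⊢ (q1, ε, Z) ⊢ (q1, ε, ε)
All input consumed and the stack is empty.

Accept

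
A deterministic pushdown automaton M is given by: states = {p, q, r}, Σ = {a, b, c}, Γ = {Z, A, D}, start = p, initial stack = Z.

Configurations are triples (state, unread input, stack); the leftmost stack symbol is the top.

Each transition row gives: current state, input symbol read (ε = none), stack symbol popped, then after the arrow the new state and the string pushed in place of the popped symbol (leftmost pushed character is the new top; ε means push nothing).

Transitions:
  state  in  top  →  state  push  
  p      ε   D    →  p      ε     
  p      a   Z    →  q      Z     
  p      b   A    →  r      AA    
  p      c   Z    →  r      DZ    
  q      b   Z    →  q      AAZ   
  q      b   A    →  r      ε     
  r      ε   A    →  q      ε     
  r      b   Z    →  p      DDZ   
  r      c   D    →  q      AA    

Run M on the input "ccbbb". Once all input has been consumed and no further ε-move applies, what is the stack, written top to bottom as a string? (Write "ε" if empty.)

(p, ccbbb, Z)
  read c, top Z: go to r, push DZ → (r, cbbb, DZ)
  read c, top D: go to q, push AA → (q, bbb, AAZ)
  read b, top A: go to r, push ε → (r, bb, AZ)
  ε-move, top A: go to q, push ε → (q, bb, Z)
  read b, top Z: go to q, push AAZ → (q, b, AAZ)
  read b, top A: go to r, push ε → (r, ε, AZ)
  ε-move, top A: go to q, push ε → (q, ε, Z)
All input consumed in state q with stack Z.

Z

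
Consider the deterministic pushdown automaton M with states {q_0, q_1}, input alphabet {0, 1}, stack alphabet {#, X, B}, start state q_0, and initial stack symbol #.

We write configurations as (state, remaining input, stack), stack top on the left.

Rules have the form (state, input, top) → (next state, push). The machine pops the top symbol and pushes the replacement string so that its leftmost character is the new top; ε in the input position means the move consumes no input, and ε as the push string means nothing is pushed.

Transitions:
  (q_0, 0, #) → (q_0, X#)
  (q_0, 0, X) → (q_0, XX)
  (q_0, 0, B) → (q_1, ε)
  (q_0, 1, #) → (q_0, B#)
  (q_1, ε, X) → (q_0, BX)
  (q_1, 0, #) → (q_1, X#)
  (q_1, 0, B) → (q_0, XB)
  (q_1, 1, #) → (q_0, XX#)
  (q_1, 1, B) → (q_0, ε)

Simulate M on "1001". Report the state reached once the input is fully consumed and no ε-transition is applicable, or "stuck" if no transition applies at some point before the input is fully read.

(q_0, 1001, #) ⊢ (q_0, 001, B#) ⊢ (q_1, 01, #) ⊢ (q_1, 1, X#) ⊢ (q_0, 1, BX#)
No transition for (q_0, 1, top B); M blocks with input 1 remaining.

stuck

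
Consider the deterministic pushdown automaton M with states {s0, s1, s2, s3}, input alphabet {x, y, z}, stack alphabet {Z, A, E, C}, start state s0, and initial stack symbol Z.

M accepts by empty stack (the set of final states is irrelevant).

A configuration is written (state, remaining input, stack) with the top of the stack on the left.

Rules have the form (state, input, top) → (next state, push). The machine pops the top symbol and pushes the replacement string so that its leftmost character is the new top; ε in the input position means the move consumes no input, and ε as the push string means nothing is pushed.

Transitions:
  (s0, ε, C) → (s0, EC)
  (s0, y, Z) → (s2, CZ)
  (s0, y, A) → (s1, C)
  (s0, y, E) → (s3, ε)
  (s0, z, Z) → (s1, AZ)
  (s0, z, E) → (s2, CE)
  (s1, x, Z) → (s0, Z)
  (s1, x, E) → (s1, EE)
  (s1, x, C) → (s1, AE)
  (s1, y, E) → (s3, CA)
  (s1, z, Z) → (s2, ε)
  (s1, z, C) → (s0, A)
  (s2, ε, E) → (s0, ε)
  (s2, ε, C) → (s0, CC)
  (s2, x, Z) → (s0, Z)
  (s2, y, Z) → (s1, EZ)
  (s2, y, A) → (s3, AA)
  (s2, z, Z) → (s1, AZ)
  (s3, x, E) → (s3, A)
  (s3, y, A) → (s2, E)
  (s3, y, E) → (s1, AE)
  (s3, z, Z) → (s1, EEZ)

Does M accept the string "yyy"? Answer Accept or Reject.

Reject

(s0, yyy, Z)
  read y, top Z: go to s2, push CZ → (s2, yy, CZ)
  ε-move, top C: go to s0, push CC → (s0, yy, CCZ)
  ε-move, top C: go to s0, push EC → (s0, yy, ECCZ)
  read y, top E: go to s3, push ε → (s3, y, CCZ)
No transition applies at (s3, y, CCZ); input not fully consumed.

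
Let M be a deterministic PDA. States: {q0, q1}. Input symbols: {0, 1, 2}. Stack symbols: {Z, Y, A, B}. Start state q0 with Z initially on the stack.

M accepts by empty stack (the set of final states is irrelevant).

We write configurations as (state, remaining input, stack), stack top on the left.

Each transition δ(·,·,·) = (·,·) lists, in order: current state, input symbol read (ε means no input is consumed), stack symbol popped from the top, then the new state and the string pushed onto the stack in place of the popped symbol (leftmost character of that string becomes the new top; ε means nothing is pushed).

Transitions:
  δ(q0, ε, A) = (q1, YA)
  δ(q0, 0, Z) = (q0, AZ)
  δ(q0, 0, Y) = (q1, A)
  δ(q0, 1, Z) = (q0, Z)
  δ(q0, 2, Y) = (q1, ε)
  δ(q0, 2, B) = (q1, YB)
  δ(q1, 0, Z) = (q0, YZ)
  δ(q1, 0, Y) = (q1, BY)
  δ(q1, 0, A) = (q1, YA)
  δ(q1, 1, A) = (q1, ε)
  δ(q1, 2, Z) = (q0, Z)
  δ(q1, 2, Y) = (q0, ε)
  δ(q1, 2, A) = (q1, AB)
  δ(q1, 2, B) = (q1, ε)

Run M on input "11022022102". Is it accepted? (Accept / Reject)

Reject

(q0, 11022022102, Z)
  read 1, top Z: go to q0, push Z → (q0, 1022022102, Z)
  read 1, top Z: go to q0, push Z → (q0, 022022102, Z)
  read 0, top Z: go to q0, push AZ → (q0, 22022102, AZ)
  ε-move, top A: go to q1, push YA → (q1, 22022102, YAZ)
  read 2, top Y: go to q0, push ε → (q0, 2022102, AZ)
  ε-move, top A: go to q1, push YA → (q1, 2022102, YAZ)
  read 2, top Y: go to q0, push ε → (q0, 022102, AZ)
  ε-move, top A: go to q1, push YA → (q1, 022102, YAZ)
  read 0, top Y: go to q1, push BY → (q1, 22102, BYAZ)
  read 2, top B: go to q1, push ε → (q1, 2102, YAZ)
  read 2, top Y: go to q0, push ε → (q0, 102, AZ)
  ε-move, top A: go to q1, push YA → (q1, 102, YAZ)
No transition applies at (q1, 102, YAZ); input not fully consumed.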